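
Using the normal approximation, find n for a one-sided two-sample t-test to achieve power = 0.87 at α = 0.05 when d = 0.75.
n = 28 per group

Sample size formula (two-sample t-test, normal approximation):
n = 2 · ((z_α + z_β) / d)²

z_α = 1.645 (for α = 0.05, one-sided)
z_β = 1.126 (for power = 0.87)
d = 0.75

n = 2 · ((1.645 + 1.126) / 0.75)²
n = 2 · (3.695)²
n ≈ 27.31
Round up to the next whole number: n = 28 per group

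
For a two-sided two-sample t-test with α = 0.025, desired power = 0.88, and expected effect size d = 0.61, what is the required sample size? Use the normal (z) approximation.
n = 63 per group

Sample size formula (two-sample t-test, normal approximation):
n = 2 · ((z_{α/2} + z_β) / d)²

z_{α/2} = 2.241 (for α = 0.025, two-sided)
z_β = 1.175 (for power = 0.88)
d = 0.61

n = 2 · ((2.241 + 1.175) / 0.61)²
n = 2 · (5.600)²
n ≈ 62.72
Round up to the next whole number: n = 63 per group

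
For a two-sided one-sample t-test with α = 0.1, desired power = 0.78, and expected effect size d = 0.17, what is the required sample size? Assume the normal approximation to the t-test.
n = 203

Sample size formula (one-sample t-test, normal approximation):
n = ((z_{α/2} + z_β) / d)²

z_{α/2} = 1.645 (for α = 0.1, two-sided)
z_β = 0.772 (for power = 0.78)
d = 0.17

n = ((1.645 + 0.772) / 0.17)²
n = (14.218)²
n ≈ 202.15
Round up to the next whole number: n = 203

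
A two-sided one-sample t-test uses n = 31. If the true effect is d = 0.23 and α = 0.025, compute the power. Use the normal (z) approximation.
Power ≈ 0.17

Power calculation (one-sample t-test, normal approximation):
z_β = d · √n - z_{α/2}
z_β = 0.23 · √31 - 2.241
z_β = 0.23 · 5.568 - 2.241
z_β = -0.961

Power = Φ(z_β) = Φ(-0.961) ≈ 0.168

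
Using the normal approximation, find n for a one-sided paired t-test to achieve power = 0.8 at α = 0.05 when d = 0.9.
n = 8 pairs

Sample size formula (paired t-test, normal approximation):
n = ((z_α + z_β) / d)²

z_α = 1.645 (for α = 0.05, one-sided)
z_β = 0.842 (for power = 0.8)
d = 0.9

n = ((1.645 + 0.842) / 0.9)²
n = (2.763)²
n ≈ 7.63
Round up to the next whole number: n = 8 pairs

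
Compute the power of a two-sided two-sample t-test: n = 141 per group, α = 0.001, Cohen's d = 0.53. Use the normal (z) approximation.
Power ≈ 0.88

Power calculation (two-sample t-test, normal approximation):
z_β = d · √(n/2) - z_{α/2}
z_β = 0.53 · √(141/2) - 3.291
z_β = 0.53 · 8.396 - 3.291
z_β = 1.160

Power = Φ(z_β) = Φ(1.160) ≈ 0.877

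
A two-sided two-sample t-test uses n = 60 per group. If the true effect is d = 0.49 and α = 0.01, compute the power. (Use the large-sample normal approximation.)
Power ≈ 0.54

Power calculation (two-sample t-test, normal approximation):
z_β = d · √(n/2) - z_{α/2}
z_β = 0.49 · √(60/2) - 2.576
z_β = 0.49 · 5.477 - 2.576
z_β = 0.108

Power = Φ(z_β) = Φ(0.108) ≈ 0.543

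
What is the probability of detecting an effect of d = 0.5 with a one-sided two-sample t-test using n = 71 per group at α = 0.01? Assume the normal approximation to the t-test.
Power ≈ 0.74

Power calculation (two-sample t-test, normal approximation):
z_β = d · √(n/2) - z_α
z_β = 0.5 · √(71/2) - 2.326
z_β = 0.5 · 5.958 - 2.326
z_β = 0.653

Power = Φ(z_β) = Φ(0.653) ≈ 0.743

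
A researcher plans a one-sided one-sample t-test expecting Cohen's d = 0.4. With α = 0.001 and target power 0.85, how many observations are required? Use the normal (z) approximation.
n = 107

Sample size formula (one-sample t-test, normal approximation):
n = ((z_α + z_β) / d)²

z_α = 3.090 (for α = 0.001, one-sided)
z_β = 1.036 (for power = 0.85)
d = 0.4

n = ((3.090 + 1.036) / 0.4)²
n = (10.315)²
n ≈ 106.40
Round up to the next whole number: n = 107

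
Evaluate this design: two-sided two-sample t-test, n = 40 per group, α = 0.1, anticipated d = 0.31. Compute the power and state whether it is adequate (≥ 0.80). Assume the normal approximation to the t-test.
Power ≈ 0.40; the study is underpowered (power < 0.80)

Power calculation (two-sample t-test, normal approximation):
z_β = d · √(n/2) - z_{α/2}
z_β = 0.31 · √(40/2) - 1.645
z_β = 0.31 · 4.472 - 1.645
z_β = -0.258

Power = Φ(z_β) = Φ(-0.258) ≈ 0.398

Effect size d = 0.31 is small by Cohen's convention (0.2/0.5/0.8).

Threshold: power ≥ 0.80 is conventionally adequate.
Power ≈ 0.40 → the study is underpowered (power < 0.80).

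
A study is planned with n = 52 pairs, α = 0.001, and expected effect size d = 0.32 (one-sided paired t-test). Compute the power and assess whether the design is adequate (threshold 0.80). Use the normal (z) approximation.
Power ≈ 0.22; the study is underpowered (power < 0.80)

Power calculation (paired t-test, normal approximation):
z_β = d · √n - z_α
z_β = 0.32 · √52 - 3.090
z_β = 0.32 · 7.211 - 3.090
z_β = -0.783

Power = Φ(z_β) = Φ(-0.783) ≈ 0.217

Effect size d = 0.32 is small by Cohen's convention (0.2/0.5/0.8).

Threshold: power ≥ 0.80 is conventionally adequate.
Power ≈ 0.22 → the study is underpowered (power < 0.80).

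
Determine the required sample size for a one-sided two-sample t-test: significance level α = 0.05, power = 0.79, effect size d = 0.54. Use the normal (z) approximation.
n = 42 per group

Sample size formula (two-sample t-test, normal approximation):
n = 2 · ((z_α + z_β) / d)²

z_α = 1.645 (for α = 0.05, one-sided)
z_β = 0.806 (for power = 0.79)
d = 0.54

n = 2 · ((1.645 + 0.806) / 0.54)²
n = 2 · (4.539)²
n ≈ 41.21
Round up to the next whole number: n = 42 per group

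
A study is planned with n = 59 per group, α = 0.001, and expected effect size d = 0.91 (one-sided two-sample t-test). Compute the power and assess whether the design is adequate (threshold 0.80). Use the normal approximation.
Power ≈ 0.97; the study is adequately powered (power ≥ 0.80)

Power calculation (two-sample t-test, normal approximation):
z_β = d · √(n/2) - z_α
z_β = 0.91 · √(59/2) - 3.090
z_β = 0.91 · 5.431 - 3.090
z_β = 1.852

Power = Φ(z_β) = Φ(1.852) ≈ 0.968

Effect size d = 0.91 is large by Cohen's convention (0.2/0.5/0.8).

Threshold: power ≥ 0.80 is conventionally adequate.
Power ≈ 0.97 → the study is adequately powered (power ≥ 0.80).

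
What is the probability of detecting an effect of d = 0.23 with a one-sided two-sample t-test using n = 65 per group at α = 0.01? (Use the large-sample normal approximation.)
Power ≈ 0.16

Power calculation (two-sample t-test, normal approximation):
z_β = d · √(n/2) - z_α
z_β = 0.23 · √(65/2) - 2.326
z_β = 0.23 · 5.701 - 2.326
z_β = -1.015

Power = Φ(z_β) = Φ(-1.015) ≈ 0.155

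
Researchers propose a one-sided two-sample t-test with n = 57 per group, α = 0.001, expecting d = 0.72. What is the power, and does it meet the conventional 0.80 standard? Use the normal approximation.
Power ≈ 0.77; the study is underpowered (power < 0.80)

Power calculation (two-sample t-test, normal approximation):
z_β = d · √(n/2) - z_α
z_β = 0.72 · √(57/2) - 3.090
z_β = 0.72 · 5.339 - 3.090
z_β = 0.754

Power = Φ(z_β) = Φ(0.754) ≈ 0.774

Effect size d = 0.72 is medium by Cohen's convention (0.2/0.5/0.8).

Threshold: power ≥ 0.80 is conventionally adequate.
Power ≈ 0.77 → the study is underpowered (power < 0.80).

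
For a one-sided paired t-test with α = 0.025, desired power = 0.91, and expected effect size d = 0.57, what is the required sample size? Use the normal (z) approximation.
n = 34 pairs

Sample size formula (paired t-test, normal approximation):
n = ((z_α + z_β) / d)²

z_α = 1.960 (for α = 0.025, one-sided)
z_β = 1.341 (for power = 0.91)
d = 0.57

n = ((1.960 + 1.341) / 0.57)²
n = (5.791)²
n ≈ 33.54
Round up to the next whole number: n = 34 pairs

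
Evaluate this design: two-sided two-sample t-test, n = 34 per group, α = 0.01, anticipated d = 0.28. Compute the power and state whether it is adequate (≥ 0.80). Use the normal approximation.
Power ≈ 0.08; the study is underpowered (power < 0.80)

Power calculation (two-sample t-test, normal approximation):
z_β = d · √(n/2) - z_{α/2}
z_β = 0.28 · √(34/2) - 2.576
z_β = 0.28 · 4.123 - 2.576
z_β = -1.421

Power = Φ(z_β) = Φ(-1.421) ≈ 0.078

Effect size d = 0.28 is small by Cohen's convention (0.2/0.5/0.8).

Threshold: power ≥ 0.80 is conventionally adequate.
Power ≈ 0.08 → the study is underpowered (power < 0.80).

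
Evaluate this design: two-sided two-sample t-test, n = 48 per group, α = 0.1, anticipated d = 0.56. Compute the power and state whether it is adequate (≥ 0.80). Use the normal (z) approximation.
Power ≈ 0.86; the study is adequately powered (power ≥ 0.80)

Power calculation (two-sample t-test, normal approximation):
z_β = d · √(n/2) - z_{α/2}
z_β = 0.56 · √(48/2) - 1.645
z_β = 0.56 · 4.899 - 1.645
z_β = 1.099

Power = Φ(z_β) = Φ(1.099) ≈ 0.864

Effect size d = 0.56 is medium by Cohen's convention (0.2/0.5/0.8).

Threshold: power ≥ 0.80 is conventionally adequate.
Power ≈ 0.86 → the study is adequately powered (power ≥ 0.80).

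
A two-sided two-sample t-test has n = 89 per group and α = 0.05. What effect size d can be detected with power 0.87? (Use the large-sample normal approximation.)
d ≈ 0.46

Minimum detectable effect (two-sample t-test, normal approximation):
d = (z_{α/2} + z_β) / √(n/2)
d = (1.960 + 1.126) / √(89/2)
d = 3.086 / 6.671
d ≈ 0.46

By Cohen's convention (0.2 small / 0.5 medium / 0.8 large): small effect.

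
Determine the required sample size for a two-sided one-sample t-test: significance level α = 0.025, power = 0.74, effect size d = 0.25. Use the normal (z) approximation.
n = 134

Sample size formula (one-sample t-test, normal approximation):
n = ((z_{α/2} + z_β) / d)²

z_{α/2} = 2.241 (for α = 0.025, two-sided)
z_β = 0.643 (for power = 0.74)
d = 0.25

n = ((2.241 + 0.643) / 0.25)²
n = (11.536)²
n ≈ 133.08
Round up to the next whole number: n = 134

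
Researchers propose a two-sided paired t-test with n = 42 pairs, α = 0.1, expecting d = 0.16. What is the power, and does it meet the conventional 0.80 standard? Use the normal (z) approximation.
Power ≈ 0.27; the study is underpowered (power < 0.80)

Power calculation (paired t-test, normal approximation):
z_β = d · √n - z_{α/2}
z_β = 0.16 · √42 - 1.645
z_β = 0.16 · 6.481 - 1.645
z_β = -0.608

Power = Φ(z_β) = Φ(-0.608) ≈ 0.272

Effect size d = 0.16 is very small by Cohen's convention (0.2/0.5/0.8).

Threshold: power ≥ 0.80 is conventionally adequate.
Power ≈ 0.27 → the study is underpowered (power < 0.80).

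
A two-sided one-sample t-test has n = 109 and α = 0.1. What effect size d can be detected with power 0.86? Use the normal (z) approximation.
d ≈ 0.26

Minimum detectable effect (one-sample t-test, normal approximation):
d = (z_{α/2} + z_β) / √n
d = (1.645 + 1.080) / √109
d = 2.725 / 10.440
d ≈ 0.26

By Cohen's convention (0.2 small / 0.5 medium / 0.8 large): small effect.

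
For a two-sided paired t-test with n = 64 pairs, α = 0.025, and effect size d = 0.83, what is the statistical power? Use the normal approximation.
Power ≈ 1.00

Power calculation (paired t-test, normal approximation):
z_β = d · √n - z_{α/2}
z_β = 0.83 · √64 - 2.241
z_β = 0.83 · 8.000 - 2.241
z_β = 4.399

Power = Φ(z_β) = Φ(4.399) ≈ 1.000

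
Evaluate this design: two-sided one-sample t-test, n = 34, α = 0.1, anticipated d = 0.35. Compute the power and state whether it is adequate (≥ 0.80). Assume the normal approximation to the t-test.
Power ≈ 0.65; the study is underpowered (power < 0.80)

Power calculation (one-sample t-test, normal approximation):
z_β = d · √n - z_{α/2}
z_β = 0.35 · √34 - 1.645
z_β = 0.35 · 5.831 - 1.645
z_β = 0.396

Power = Φ(z_β) = Φ(0.396) ≈ 0.654

Effect size d = 0.35 is small by Cohen's convention (0.2/0.5/0.8).

Threshold: power ≥ 0.80 is conventionally adequate.
Power ≈ 0.65 → the study is underpowered (power < 0.80).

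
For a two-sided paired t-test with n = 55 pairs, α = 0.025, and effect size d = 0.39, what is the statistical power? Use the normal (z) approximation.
Power ≈ 0.74

Power calculation (paired t-test, normal approximation):
z_β = d · √n - z_{α/2}
z_β = 0.39 · √55 - 2.241
z_β = 0.39 · 7.416 - 2.241
z_β = 0.651

Power = Φ(z_β) = Φ(0.651) ≈ 0.742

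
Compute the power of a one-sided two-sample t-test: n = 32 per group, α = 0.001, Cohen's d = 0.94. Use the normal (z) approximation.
Power ≈ 0.75

Power calculation (two-sample t-test, normal approximation):
z_β = d · √(n/2) - z_α
z_β = 0.94 · √(32/2) - 3.090
z_β = 0.94 · 4.000 - 3.090
z_β = 0.670

Power = Φ(z_β) = Φ(0.670) ≈ 0.748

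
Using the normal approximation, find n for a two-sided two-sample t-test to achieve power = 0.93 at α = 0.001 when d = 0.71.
n = 91 per group

Sample size formula (two-sample t-test, normal approximation):
n = 2 · ((z_{α/2} + z_β) / d)²

z_{α/2} = 3.291 (for α = 0.001, two-sided)
z_β = 1.476 (for power = 0.93)
d = 0.71

n = 2 · ((3.291 + 1.476) / 0.71)²
n = 2 · (6.714)²
n ≈ 90.16
Round up to the next whole number: n = 91 per group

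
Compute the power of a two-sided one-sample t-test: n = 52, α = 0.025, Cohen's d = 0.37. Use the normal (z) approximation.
Power ≈ 0.67

Power calculation (one-sample t-test, normal approximation):
z_β = d · √n - z_{α/2}
z_β = 0.37 · √52 - 2.241
z_β = 0.37 · 7.211 - 2.241
z_β = 0.427

Power = Φ(z_β) = Φ(0.427) ≈ 0.665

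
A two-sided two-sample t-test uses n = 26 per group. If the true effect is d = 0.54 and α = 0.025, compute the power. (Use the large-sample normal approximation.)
Power ≈ 0.38

Power calculation (two-sample t-test, normal approximation):
z_β = d · √(n/2) - z_{α/2}
z_β = 0.54 · √(26/2) - 2.241
z_β = 0.54 · 3.606 - 2.241
z_β = -0.294

Power = Φ(z_β) = Φ(-0.294) ≈ 0.384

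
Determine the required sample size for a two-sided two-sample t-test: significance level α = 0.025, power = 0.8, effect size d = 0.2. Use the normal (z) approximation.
n = 476 per group

Sample size formula (two-sample t-test, normal approximation):
n = 2 · ((z_{α/2} + z_β) / d)²

z_{α/2} = 2.241 (for α = 0.025, two-sided)
z_β = 0.842 (for power = 0.8)
d = 0.2

n = 2 · ((2.241 + 0.842) / 0.2)²
n = 2 · (15.415)²
n ≈ 475.24
Round up to the next whole number: n = 476 per group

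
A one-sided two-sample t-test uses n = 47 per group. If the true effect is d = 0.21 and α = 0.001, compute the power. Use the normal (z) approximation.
Power ≈ 0.02

Power calculation (two-sample t-test, normal approximation):
z_β = d · √(n/2) - z_α
z_β = 0.21 · √(47/2) - 3.090
z_β = 0.21 · 4.848 - 3.090
z_β = -2.072

Power = Φ(z_β) = Φ(-2.072) ≈ 0.019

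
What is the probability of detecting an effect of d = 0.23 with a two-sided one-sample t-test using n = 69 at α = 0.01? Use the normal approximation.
Power ≈ 0.25

Power calculation (one-sample t-test, normal approximation):
z_β = d · √n - z_{α/2}
z_β = 0.23 · √69 - 2.576
z_β = 0.23 · 8.307 - 2.576
z_β = -0.665

Power = Φ(z_β) = Φ(-0.665) ≈ 0.253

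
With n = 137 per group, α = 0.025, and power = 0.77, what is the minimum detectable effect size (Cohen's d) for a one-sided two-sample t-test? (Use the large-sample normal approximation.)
d ≈ 0.33

Minimum detectable effect (two-sample t-test, normal approximation):
d = (z_α + z_β) / √(n/2)
d = (1.960 + 0.739) / √(137/2)
d = 2.699 / 8.276
d ≈ 0.33

By Cohen's convention (0.2 small / 0.5 medium / 0.8 large): small effect.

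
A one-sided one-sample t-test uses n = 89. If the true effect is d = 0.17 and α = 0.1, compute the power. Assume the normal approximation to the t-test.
Power ≈ 0.63

Power calculation (one-sample t-test, normal approximation):
z_β = d · √n - z_α
z_β = 0.17 · √89 - 1.282
z_β = 0.17 · 9.434 - 1.282
z_β = 0.322

Power = Φ(z_β) = Φ(0.322) ≈ 0.626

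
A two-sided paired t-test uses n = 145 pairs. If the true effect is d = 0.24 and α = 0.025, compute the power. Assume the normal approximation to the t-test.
Power ≈ 0.74

Power calculation (paired t-test, normal approximation):
z_β = d · √n - z_{α/2}
z_β = 0.24 · √145 - 2.241
z_β = 0.24 · 12.042 - 2.241
z_β = 0.649

Power = Φ(z_β) = Φ(0.649) ≈ 0.742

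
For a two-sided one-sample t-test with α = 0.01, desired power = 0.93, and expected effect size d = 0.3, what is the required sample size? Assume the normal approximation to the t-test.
n = 183

Sample size formula (one-sample t-test, normal approximation):
n = ((z_{α/2} + z_β) / d)²

z_{α/2} = 2.576 (for α = 0.01, two-sided)
z_β = 1.476 (for power = 0.93)
d = 0.3

n = ((2.576 + 1.476) / 0.3)²
n = (13.507)²
n ≈ 182.44
Round up to the next whole number: n = 183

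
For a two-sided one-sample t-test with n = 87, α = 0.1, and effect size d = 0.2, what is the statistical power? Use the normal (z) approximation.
Power ≈ 0.59

Power calculation (one-sample t-test, normal approximation):
z_β = d · √n - z_{α/2}
z_β = 0.2 · √87 - 1.645
z_β = 0.2 · 9.327 - 1.645
z_β = 0.221

Power = Φ(z_β) = Φ(0.221) ≈ 0.587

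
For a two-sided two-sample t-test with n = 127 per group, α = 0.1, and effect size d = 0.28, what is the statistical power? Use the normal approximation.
Power ≈ 0.72

Power calculation (two-sample t-test, normal approximation):
z_β = d · √(n/2) - z_{α/2}
z_β = 0.28 · √(127/2) - 1.645
z_β = 0.28 · 7.969 - 1.645
z_β = 0.586

Power = Φ(z_β) = Φ(0.586) ≈ 0.721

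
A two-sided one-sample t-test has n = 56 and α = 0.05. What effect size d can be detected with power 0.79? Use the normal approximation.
d ≈ 0.37

Minimum detectable effect (one-sample t-test, normal approximation):
d = (z_{α/2} + z_β) / √n
d = (1.960 + 0.806) / √56
d = 2.766 / 7.483
d ≈ 0.37

By Cohen's convention (0.2 small / 0.5 medium / 0.8 large): small effect.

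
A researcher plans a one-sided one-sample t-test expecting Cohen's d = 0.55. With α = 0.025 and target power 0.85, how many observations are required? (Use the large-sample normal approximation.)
n = 30

Sample size formula (one-sample t-test, normal approximation):
n = ((z_α + z_β) / d)²

z_α = 1.960 (for α = 0.025, one-sided)
z_β = 1.036 (for power = 0.85)
d = 0.55

n = ((1.960 + 1.036) / 0.55)²
n = (5.447)²
n ≈ 29.67
Round up to the next whole number: n = 30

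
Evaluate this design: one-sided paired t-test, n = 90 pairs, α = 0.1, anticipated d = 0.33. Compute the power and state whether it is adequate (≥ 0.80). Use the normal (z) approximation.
Power ≈ 0.97; the study is adequately powered (power ≥ 0.80)

Power calculation (paired t-test, normal approximation):
z_β = d · √n - z_α
z_β = 0.33 · √90 - 1.282
z_β = 0.33 · 9.487 - 1.282
z_β = 1.849

Power = Φ(z_β) = Φ(1.849) ≈ 0.968

Effect size d = 0.33 is small by Cohen's convention (0.2/0.5/0.8).

Threshold: power ≥ 0.80 is conventionally adequate.
Power ≈ 0.97 → the study is adequately powered (power ≥ 0.80).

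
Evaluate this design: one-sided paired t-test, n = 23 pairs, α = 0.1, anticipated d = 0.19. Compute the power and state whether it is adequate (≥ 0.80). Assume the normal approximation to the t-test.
Power ≈ 0.36; the study is underpowered (power < 0.80)

Power calculation (paired t-test, normal approximation):
z_β = d · √n - z_α
z_β = 0.19 · √23 - 1.282
z_β = 0.19 · 4.796 - 1.282
z_β = -0.370

Power = Φ(z_β) = Φ(-0.370) ≈ 0.356

Effect size d = 0.19 is very small by Cohen's convention (0.2/0.5/0.8).

Threshold: power ≥ 0.80 is conventionally adequate.
Power ≈ 0.36 → the study is underpowered (power < 0.80).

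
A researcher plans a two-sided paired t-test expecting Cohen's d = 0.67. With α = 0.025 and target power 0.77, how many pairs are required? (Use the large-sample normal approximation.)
n = 20 pairs

Sample size formula (paired t-test, normal approximation):
n = ((z_{α/2} + z_β) / d)²

z_{α/2} = 2.241 (for α = 0.025, two-sided)
z_β = 0.739 (for power = 0.77)
d = 0.67

n = ((2.241 + 0.739) / 0.67)²
n = (4.448)²
n ≈ 19.78
Round up to the next whole number: n = 20 pairs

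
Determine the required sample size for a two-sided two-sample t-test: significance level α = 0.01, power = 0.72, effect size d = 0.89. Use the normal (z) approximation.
n = 26 per group

Sample size formula (two-sample t-test, normal approximation):
n = 2 · ((z_{α/2} + z_β) / d)²

z_{α/2} = 2.576 (for α = 0.01, two-sided)
z_β = 0.583 (for power = 0.72)
d = 0.89

n = 2 · ((2.576 + 0.583) / 0.89)²
n = 2 · (3.549)²
n ≈ 25.19
Round up to the next whole number: n = 26 per group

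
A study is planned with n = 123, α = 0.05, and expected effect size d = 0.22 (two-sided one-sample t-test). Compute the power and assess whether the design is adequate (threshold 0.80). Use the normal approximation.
Power ≈ 0.68; the study is underpowered (power < 0.80)

Power calculation (one-sample t-test, normal approximation):
z_β = d · √n - z_{α/2}
z_β = 0.22 · √123 - 1.960
z_β = 0.22 · 11.091 - 1.960
z_β = 0.480

Power = Φ(z_β) = Φ(0.480) ≈ 0.684

Effect size d = 0.22 is small by Cohen's convention (0.2/0.5/0.8).

Threshold: power ≥ 0.80 is conventionally adequate.
Power ≈ 0.68 → the study is underpowered (power < 0.80).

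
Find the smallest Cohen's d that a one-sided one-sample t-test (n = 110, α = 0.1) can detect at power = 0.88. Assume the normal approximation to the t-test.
d ≈ 0.23

Minimum detectable effect (one-sample t-test, normal approximation):
d = (z_α + z_β) / √n
d = (1.282 + 1.175) / √110
d = 2.457 / 10.488
d ≈ 0.23

By Cohen's convention (0.2 small / 0.5 medium / 0.8 large): small effect.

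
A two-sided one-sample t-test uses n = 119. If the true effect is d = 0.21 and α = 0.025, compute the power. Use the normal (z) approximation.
Power ≈ 0.52

Power calculation (one-sample t-test, normal approximation):
z_β = d · √n - z_{α/2}
z_β = 0.21 · √119 - 2.241
z_β = 0.21 · 10.909 - 2.241
z_β = 0.049

Power = Φ(z_β) = Φ(0.049) ≈ 0.520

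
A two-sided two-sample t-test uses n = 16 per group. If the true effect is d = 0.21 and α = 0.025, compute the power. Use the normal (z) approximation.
Power ≈ 0.05

Power calculation (two-sample t-test, normal approximation):
z_β = d · √(n/2) - z_{α/2}
z_β = 0.21 · √(16/2) - 2.241
z_β = 0.21 · 2.828 - 2.241
z_β = -1.647

Power = Φ(z_β) = Φ(-1.647) ≈ 0.050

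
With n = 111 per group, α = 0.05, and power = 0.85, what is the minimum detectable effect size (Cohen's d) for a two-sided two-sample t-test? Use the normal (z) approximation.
d ≈ 0.40

Minimum detectable effect (two-sample t-test, normal approximation):
d = (z_{α/2} + z_β) / √(n/2)
d = (1.960 + 1.036) / √(111/2)
d = 2.996 / 7.450
d ≈ 0.40

By Cohen's convention (0.2 small / 0.5 medium / 0.8 large): small effect.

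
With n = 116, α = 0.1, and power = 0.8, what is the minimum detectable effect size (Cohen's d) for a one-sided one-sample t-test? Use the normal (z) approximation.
d ≈ 0.20

Minimum detectable effect (one-sample t-test, normal approximation):
d = (z_α + z_β) / √n
d = (1.282 + 0.842) / √116
d = 2.123 / 10.770
d ≈ 0.20

By Cohen's convention (0.2 small / 0.5 medium / 0.8 large): small effect.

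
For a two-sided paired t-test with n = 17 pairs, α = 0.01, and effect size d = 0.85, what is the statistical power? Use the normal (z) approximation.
Power ≈ 0.82

Power calculation (paired t-test, normal approximation):
z_β = d · √n - z_{α/2}
z_β = 0.85 · √17 - 2.576
z_β = 0.85 · 4.123 - 2.576
z_β = 0.929

Power = Φ(z_β) = Φ(0.929) ≈ 0.824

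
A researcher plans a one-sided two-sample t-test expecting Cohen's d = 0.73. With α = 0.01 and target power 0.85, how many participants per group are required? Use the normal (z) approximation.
n = 43 per group

Sample size formula (two-sample t-test, normal approximation):
n = 2 · ((z_α + z_β) / d)²

z_α = 2.326 (for α = 0.01, one-sided)
z_β = 1.036 (for power = 0.85)
d = 0.73

n = 2 · ((2.326 + 1.036) / 0.73)²
n = 2 · (4.605)²
n ≈ 42.41
Round up to the next whole number: n = 43 per group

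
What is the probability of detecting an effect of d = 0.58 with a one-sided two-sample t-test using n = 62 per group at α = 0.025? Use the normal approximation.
Power ≈ 0.90

Power calculation (two-sample t-test, normal approximation):
z_β = d · √(n/2) - z_α
z_β = 0.58 · √(62/2) - 1.960
z_β = 0.58 · 5.568 - 1.960
z_β = 1.269

Power = Φ(z_β) = Φ(1.269) ≈ 0.898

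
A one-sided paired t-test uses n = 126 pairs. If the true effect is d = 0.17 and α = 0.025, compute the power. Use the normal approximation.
Power ≈ 0.48

Power calculation (paired t-test, normal approximation):
z_β = d · √n - z_α
z_β = 0.17 · √126 - 1.960
z_β = 0.17 · 11.225 - 1.960
z_β = -0.052

Power = Φ(z_β) = Φ(-0.052) ≈ 0.479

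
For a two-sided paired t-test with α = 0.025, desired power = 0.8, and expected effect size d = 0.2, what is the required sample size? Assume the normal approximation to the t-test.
n = 238 pairs

Sample size formula (paired t-test, normal approximation):
n = ((z_{α/2} + z_β) / d)²

z_{α/2} = 2.241 (for α = 0.025, two-sided)
z_β = 0.842 (for power = 0.8)
d = 0.2

n = ((2.241 + 0.842) / 0.2)²
n = (15.415)²
n ≈ 237.62
Round up to the next whole number: n = 238 pairs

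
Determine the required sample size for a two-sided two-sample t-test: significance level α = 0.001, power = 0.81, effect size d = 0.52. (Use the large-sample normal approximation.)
n = 129 per group

Sample size formula (two-sample t-test, normal approximation):
n = 2 · ((z_{α/2} + z_β) / d)²

z_{α/2} = 3.291 (for α = 0.001, two-sided)
z_β = 0.878 (for power = 0.81)
d = 0.52

n = 2 · ((3.291 + 0.878) / 0.52)²
n = 2 · (8.017)²
n ≈ 128.54
Round up to the next whole number: n = 129 per group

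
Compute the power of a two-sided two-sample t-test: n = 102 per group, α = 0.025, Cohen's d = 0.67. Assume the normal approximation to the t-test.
Power ≈ 0.99

Power calculation (two-sample t-test, normal approximation):
z_β = d · √(n/2) - z_{α/2}
z_β = 0.67 · √(102/2) - 2.241
z_β = 0.67 · 7.141 - 2.241
z_β = 2.543

Power = Φ(z_β) = Φ(2.543) ≈ 0.995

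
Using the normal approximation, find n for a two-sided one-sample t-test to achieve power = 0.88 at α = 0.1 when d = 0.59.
n = 23

Sample size formula (one-sample t-test, normal approximation):
n = ((z_{α/2} + z_β) / d)²

z_{α/2} = 1.645 (for α = 0.1, two-sided)
z_β = 1.175 (for power = 0.88)
d = 0.59

n = ((1.645 + 1.175) / 0.59)²
n = (4.780)²
n ≈ 22.85
Round up to the next whole number: n = 23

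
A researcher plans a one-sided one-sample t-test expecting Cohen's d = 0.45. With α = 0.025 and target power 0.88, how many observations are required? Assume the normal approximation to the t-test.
n = 49

Sample size formula (one-sample t-test, normal approximation):
n = ((z_α + z_β) / d)²

z_α = 1.960 (for α = 0.025, one-sided)
z_β = 1.175 (for power = 0.88)
d = 0.45

n = ((1.960 + 1.175) / 0.45)²
n = (6.967)²
n ≈ 48.54
Round up to the next whole number: n = 49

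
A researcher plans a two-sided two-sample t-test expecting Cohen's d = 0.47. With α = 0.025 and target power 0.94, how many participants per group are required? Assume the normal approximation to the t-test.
n = 131 per group

Sample size formula (two-sample t-test, normal approximation):
n = 2 · ((z_{α/2} + z_β) / d)²

z_{α/2} = 2.241 (for α = 0.025, two-sided)
z_β = 1.555 (for power = 0.94)
d = 0.47

n = 2 · ((2.241 + 1.555) / 0.47)²
n = 2 · (8.077)²
n ≈ 130.48
Round up to the next whole number: n = 131 per group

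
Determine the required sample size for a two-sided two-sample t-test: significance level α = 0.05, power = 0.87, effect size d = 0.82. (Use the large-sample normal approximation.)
n = 29 per group

Sample size formula (two-sample t-test, normal approximation):
n = 2 · ((z_{α/2} + z_β) / d)²

z_{α/2} = 1.960 (for α = 0.05, two-sided)
z_β = 1.126 (for power = 0.87)
d = 0.82

n = 2 · ((1.960 + 1.126) / 0.82)²
n = 2 · (3.763)²
n ≈ 28.32
Round up to the next whole number: n = 29 per group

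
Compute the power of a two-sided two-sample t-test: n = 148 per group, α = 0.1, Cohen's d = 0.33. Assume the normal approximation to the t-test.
Power ≈ 0.88

Power calculation (two-sample t-test, normal approximation):
z_β = d · √(n/2) - z_{α/2}
z_β = 0.33 · √(148/2) - 1.645
z_β = 0.33 · 8.602 - 1.645
z_β = 1.194

Power = Φ(z_β) = Φ(1.194) ≈ 0.884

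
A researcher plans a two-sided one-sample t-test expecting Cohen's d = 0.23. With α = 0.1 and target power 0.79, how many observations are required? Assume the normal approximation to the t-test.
n = 114

Sample size formula (one-sample t-test, normal approximation):
n = ((z_{α/2} + z_β) / d)²

z_{α/2} = 1.645 (for α = 0.1, two-sided)
z_β = 0.806 (for power = 0.79)
d = 0.23

n = ((1.645 + 0.806) / 0.23)²
n = (10.657)²
n ≈ 113.57
Round up to the next whole number: n = 114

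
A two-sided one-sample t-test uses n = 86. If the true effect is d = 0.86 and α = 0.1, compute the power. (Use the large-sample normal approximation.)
Power ≈ 1.00

Power calculation (one-sample t-test, normal approximation):
z_β = d · √n - z_{α/2}
z_β = 0.86 · √86 - 1.645
z_β = 0.86 · 9.274 - 1.645
z_β = 6.330

Power = Φ(z_β) = Φ(6.330) ≈ 1.000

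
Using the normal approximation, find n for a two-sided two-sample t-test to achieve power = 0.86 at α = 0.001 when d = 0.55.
n = 127 per group

Sample size formula (two-sample t-test, normal approximation):
n = 2 · ((z_{α/2} + z_β) / d)²

z_{α/2} = 3.291 (for α = 0.001, two-sided)
z_β = 1.080 (for power = 0.86)
d = 0.55

n = 2 · ((3.291 + 1.080) / 0.55)²
n = 2 · (7.947)²
n ≈ 126.31
Round up to the next whole number: n = 127 per group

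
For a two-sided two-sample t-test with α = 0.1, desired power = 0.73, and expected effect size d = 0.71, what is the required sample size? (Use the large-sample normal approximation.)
n = 21 per group

Sample size formula (two-sample t-test, normal approximation):
n = 2 · ((z_{α/2} + z_β) / d)²

z_{α/2} = 1.645 (for α = 0.1, two-sided)
z_β = 0.613 (for power = 0.73)
d = 0.71

n = 2 · ((1.645 + 0.613) / 0.71)²
n = 2 · (3.180)²
n ≈ 20.22
Round up to the next whole number: n = 21 per group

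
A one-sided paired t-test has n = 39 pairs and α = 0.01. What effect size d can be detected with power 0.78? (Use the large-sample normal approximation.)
d ≈ 0.50

Minimum detectable effect (paired t-test, normal approximation):
d = (z_α + z_β) / √n
d = (2.326 + 0.772) / √39
d = 3.099 / 6.245
d ≈ 0.50

By Cohen's convention (0.2 small / 0.5 medium / 0.8 large): medium effect.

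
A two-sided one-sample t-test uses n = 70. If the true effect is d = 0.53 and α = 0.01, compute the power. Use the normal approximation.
Power ≈ 0.97

Power calculation (one-sample t-test, normal approximation):
z_β = d · √n - z_{α/2}
z_β = 0.53 · √70 - 2.576
z_β = 0.53 · 8.367 - 2.576
z_β = 1.858

Power = Φ(z_β) = Φ(1.858) ≈ 0.968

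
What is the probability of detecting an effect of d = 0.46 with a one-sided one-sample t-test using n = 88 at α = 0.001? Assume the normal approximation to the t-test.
Power ≈ 0.89

Power calculation (one-sample t-test, normal approximation):
z_β = d · √n - z_α
z_β = 0.46 · √88 - 3.090
z_β = 0.46 · 9.381 - 3.090
z_β = 1.225

Power = Φ(z_β) = Φ(1.225) ≈ 0.890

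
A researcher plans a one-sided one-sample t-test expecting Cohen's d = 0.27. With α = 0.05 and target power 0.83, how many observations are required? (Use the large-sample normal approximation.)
n = 93

Sample size formula (one-sample t-test, normal approximation):
n = ((z_α + z_β) / d)²

z_α = 1.645 (for α = 0.05, one-sided)
z_β = 0.954 (for power = 0.83)
d = 0.27

n = ((1.645 + 0.954) / 0.27)²
n = (9.626)²
n ≈ 92.66
Round up to the next whole number: n = 93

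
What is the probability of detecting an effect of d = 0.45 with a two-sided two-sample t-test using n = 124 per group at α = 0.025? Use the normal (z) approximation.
Power ≈ 0.90

Power calculation (two-sample t-test, normal approximation):
z_β = d · √(n/2) - z_{α/2}
z_β = 0.45 · √(124/2) - 2.241
z_β = 0.45 · 7.874 - 2.241
z_β = 1.302

Power = Φ(z_β) = Φ(1.302) ≈ 0.904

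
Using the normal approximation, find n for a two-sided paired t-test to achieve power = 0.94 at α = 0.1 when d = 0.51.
n = 40 pairs

Sample size formula (paired t-test, normal approximation):
n = ((z_{α/2} + z_β) / d)²

z_{α/2} = 1.645 (for α = 0.1, two-sided)
z_β = 1.555 (for power = 0.94)
d = 0.51

n = ((1.645 + 1.555) / 0.51)²
n = (6.275)²
n ≈ 39.38
Round up to the next whole number: n = 40 pairs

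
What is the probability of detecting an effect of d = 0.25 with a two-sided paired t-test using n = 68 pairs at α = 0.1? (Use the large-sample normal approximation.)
Power ≈ 0.66

Power calculation (paired t-test, normal approximation):
z_β = d · √n - z_{α/2}
z_β = 0.25 · √68 - 1.645
z_β = 0.25 · 8.246 - 1.645
z_β = 0.417

Power = Φ(z_β) = Φ(0.417) ≈ 0.662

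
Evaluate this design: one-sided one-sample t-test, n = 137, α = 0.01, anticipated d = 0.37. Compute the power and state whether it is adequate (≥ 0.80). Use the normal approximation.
Power ≈ 0.98; the study is adequately powered (power ≥ 0.80)

Power calculation (one-sample t-test, normal approximation):
z_β = d · √n - z_α
z_β = 0.37 · √137 - 2.326
z_β = 0.37 · 11.705 - 2.326
z_β = 2.004

Power = Φ(z_β) = Φ(2.004) ≈ 0.977

Effect size d = 0.37 is small by Cohen's convention (0.2/0.5/0.8).

Threshold: power ≥ 0.80 is conventionally adequate.
Power ≈ 0.98 → the study is adequately powered (power ≥ 0.80).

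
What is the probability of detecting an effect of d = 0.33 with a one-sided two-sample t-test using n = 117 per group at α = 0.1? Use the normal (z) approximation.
Power ≈ 0.89

Power calculation (two-sample t-test, normal approximation):
z_β = d · √(n/2) - z_α
z_β = 0.33 · √(117/2) - 1.282
z_β = 0.33 · 7.649 - 1.282
z_β = 1.242

Power = Φ(z_β) = Φ(1.242) ≈ 0.893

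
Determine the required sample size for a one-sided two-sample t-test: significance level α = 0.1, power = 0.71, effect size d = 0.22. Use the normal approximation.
n = 140 per group

Sample size formula (two-sample t-test, normal approximation):
n = 2 · ((z_α + z_β) / d)²

z_α = 1.282 (for α = 0.1, one-sided)
z_β = 0.553 (for power = 0.71)
d = 0.22

n = 2 · ((1.282 + 0.553) / 0.22)²
n = 2 · (8.341)²
n ≈ 139.14
Round up to the next whole number: n = 140 per group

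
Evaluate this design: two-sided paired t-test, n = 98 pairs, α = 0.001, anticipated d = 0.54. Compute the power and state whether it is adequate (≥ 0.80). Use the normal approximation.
Power ≈ 0.98; the study is adequately powered (power ≥ 0.80)

Power calculation (paired t-test, normal approximation):
z_β = d · √n - z_{α/2}
z_β = 0.54 · √98 - 3.291
z_β = 0.54 · 9.899 - 3.291
z_β = 2.055

Power = Φ(z_β) = Φ(2.055) ≈ 0.980

Effect size d = 0.54 is medium by Cohen's convention (0.2/0.5/0.8).

Threshold: power ≥ 0.80 is conventionally adequate.
Power ≈ 0.98 → the study is adequately powered (power ≥ 0.80).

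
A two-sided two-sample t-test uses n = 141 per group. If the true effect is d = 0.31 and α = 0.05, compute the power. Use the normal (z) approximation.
Power ≈ 0.74

Power calculation (two-sample t-test, normal approximation):
z_β = d · √(n/2) - z_{α/2}
z_β = 0.31 · √(141/2) - 1.960
z_β = 0.31 · 8.396 - 1.960
z_β = 0.643

Power = Φ(z_β) = Φ(0.643) ≈ 0.740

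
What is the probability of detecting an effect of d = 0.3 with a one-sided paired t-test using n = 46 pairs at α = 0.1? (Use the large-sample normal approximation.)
Power ≈ 0.77

Power calculation (paired t-test, normal approximation):
z_β = d · √n - z_α
z_β = 0.3 · √46 - 1.282
z_β = 0.3 · 6.782 - 1.282
z_β = 0.753

Power = Φ(z_β) = Φ(0.753) ≈ 0.774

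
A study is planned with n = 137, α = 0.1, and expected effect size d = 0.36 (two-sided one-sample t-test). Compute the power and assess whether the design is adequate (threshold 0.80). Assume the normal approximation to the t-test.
Power ≈ 0.99; the study is adequately powered (power ≥ 0.80)

Power calculation (one-sample t-test, normal approximation):
z_β = d · √n - z_{α/2}
z_β = 0.36 · √137 - 1.645
z_β = 0.36 · 11.705 - 1.645
z_β = 2.569

Power = Φ(z_β) = Φ(2.569) ≈ 0.995

Effect size d = 0.36 is small by Cohen's convention (0.2/0.5/0.8).

Threshold: power ≥ 0.80 is conventionally adequate.
Power ≈ 0.99 → the study is adequately powered (power ≥ 0.80).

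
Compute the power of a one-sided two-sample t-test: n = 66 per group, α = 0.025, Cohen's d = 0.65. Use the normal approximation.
Power ≈ 0.96

Power calculation (two-sample t-test, normal approximation):
z_β = d · √(n/2) - z_α
z_β = 0.65 · √(66/2) - 1.960
z_β = 0.65 · 5.745 - 1.960
z_β = 1.774

Power = Φ(z_β) = Φ(1.774) ≈ 0.962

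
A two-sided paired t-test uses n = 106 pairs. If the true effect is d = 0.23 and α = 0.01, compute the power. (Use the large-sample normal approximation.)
Power ≈ 0.42

Power calculation (paired t-test, normal approximation):
z_β = d · √n - z_{α/2}
z_β = 0.23 · √106 - 2.576
z_β = 0.23 · 10.296 - 2.576
z_β = -0.208

Power = Φ(z_β) = Φ(-0.208) ≈ 0.418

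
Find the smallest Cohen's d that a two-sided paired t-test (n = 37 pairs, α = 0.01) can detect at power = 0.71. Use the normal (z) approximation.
d ≈ 0.51

Minimum detectable effect (paired t-test, normal approximation):
d = (z_{α/2} + z_β) / √n
d = (2.576 + 0.553) / √37
d = 3.129 / 6.083
d ≈ 0.51

By Cohen's convention (0.2 small / 0.5 medium / 0.8 large): medium effect.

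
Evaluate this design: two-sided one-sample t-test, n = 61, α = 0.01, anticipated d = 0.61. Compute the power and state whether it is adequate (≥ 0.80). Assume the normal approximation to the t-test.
Power ≈ 0.99; the study is adequately powered (power ≥ 0.80)

Power calculation (one-sample t-test, normal approximation):
z_β = d · √n - z_{α/2}
z_β = 0.61 · √61 - 2.576
z_β = 0.61 · 7.810 - 2.576
z_β = 2.188

Power = Φ(z_β) = Φ(2.188) ≈ 0.986

Effect size d = 0.61 is medium by Cohen's convention (0.2/0.5/0.8).

Threshold: power ≥ 0.80 is conventionally adequate.
Power ≈ 0.99 → the study is adequately powered (power ≥ 0.80).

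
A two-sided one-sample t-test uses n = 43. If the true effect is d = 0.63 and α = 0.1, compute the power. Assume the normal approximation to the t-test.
Power ≈ 0.99

Power calculation (one-sample t-test, normal approximation):
z_β = d · √n - z_{α/2}
z_β = 0.63 · √43 - 1.645
z_β = 0.63 · 6.557 - 1.645
z_β = 2.486

Power = Φ(z_β) = Φ(2.486) ≈ 0.994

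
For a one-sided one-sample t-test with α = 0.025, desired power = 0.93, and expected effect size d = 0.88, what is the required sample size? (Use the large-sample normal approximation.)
n = 16

Sample size formula (one-sample t-test, normal approximation):
n = ((z_α + z_β) / d)²

z_α = 1.960 (for α = 0.025, one-sided)
z_β = 1.476 (for power = 0.93)
d = 0.88

n = ((1.960 + 1.476) / 0.88)²
n = (3.905)²
n ≈ 15.25
Round up to the next whole number: n = 16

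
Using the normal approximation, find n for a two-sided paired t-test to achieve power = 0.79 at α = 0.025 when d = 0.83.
n = 14 pairs

Sample size formula (paired t-test, normal approximation):
n = ((z_{α/2} + z_β) / d)²

z_{α/2} = 2.241 (for α = 0.025, two-sided)
z_β = 0.806 (for power = 0.79)
d = 0.83

n = ((2.241 + 0.806) / 0.83)²
n = (3.671)²
n ≈ 13.48
Round up to the next whole number: n = 14 pairs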